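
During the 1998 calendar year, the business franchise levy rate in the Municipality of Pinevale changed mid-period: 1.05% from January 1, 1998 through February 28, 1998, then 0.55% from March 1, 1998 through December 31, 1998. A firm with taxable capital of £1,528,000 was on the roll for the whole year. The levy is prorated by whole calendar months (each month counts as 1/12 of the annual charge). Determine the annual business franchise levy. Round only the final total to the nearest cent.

January 1 – February 28, 1998: 2 months at 1.05% → £1,528,000 × 1.05% × 2/12 = £2,674.0000
March 1 – December 31, 1998: 10 months at 0.55% → £1,528,000 × 0.55% × 10/12 = £7,003.3333
Total = £9,677.3333

£9,677.33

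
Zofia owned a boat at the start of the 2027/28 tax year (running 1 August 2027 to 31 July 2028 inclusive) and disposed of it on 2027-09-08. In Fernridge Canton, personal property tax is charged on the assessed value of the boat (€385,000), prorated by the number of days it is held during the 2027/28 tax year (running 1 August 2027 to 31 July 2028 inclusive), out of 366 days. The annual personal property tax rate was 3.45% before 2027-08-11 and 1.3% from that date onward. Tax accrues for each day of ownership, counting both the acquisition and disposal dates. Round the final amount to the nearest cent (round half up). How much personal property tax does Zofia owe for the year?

2027-08-01 to 2027-08-10: 10 days at 3.45% → €385,000 × 3.45% × 10/366 = €362.9098
2027-08-11 to 2027-09-08: 29 days at 1.3% → €385,000 × 1.3% × 29/366 = €396.5710
Total = €759.4809

€759.48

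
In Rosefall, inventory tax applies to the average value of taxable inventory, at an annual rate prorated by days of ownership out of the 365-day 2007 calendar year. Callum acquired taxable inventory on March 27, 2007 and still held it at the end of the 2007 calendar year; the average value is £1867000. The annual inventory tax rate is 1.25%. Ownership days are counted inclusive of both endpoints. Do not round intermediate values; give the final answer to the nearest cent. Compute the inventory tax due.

Days held (March 27 – December 31, 2007): 280 out of 365
Tax = £1867000 × 1.25% × 280/365 = £17902.7397

£17902.74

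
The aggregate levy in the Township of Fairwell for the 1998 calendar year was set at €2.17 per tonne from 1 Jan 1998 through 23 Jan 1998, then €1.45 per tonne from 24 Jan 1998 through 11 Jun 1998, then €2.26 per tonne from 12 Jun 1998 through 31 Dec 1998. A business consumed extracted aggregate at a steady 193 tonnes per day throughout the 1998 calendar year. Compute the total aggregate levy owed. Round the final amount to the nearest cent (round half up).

€137,076.32

1 Jan – 23 Jan 1998: 23 days × 193 tonnes/day = 4,439 tonnes at €2.17/tonne → €9,632.63
24 Jan – 11 Jun 1998: 139 days × 193 tonnes/day = 26,827 tonnes at €1.45/tonne → €38,899.15
12 Jun – 31 Dec 1998: 203 days × 193 tonnes/day = 39,179 tonnes at €2.26/tonne → €88,544.54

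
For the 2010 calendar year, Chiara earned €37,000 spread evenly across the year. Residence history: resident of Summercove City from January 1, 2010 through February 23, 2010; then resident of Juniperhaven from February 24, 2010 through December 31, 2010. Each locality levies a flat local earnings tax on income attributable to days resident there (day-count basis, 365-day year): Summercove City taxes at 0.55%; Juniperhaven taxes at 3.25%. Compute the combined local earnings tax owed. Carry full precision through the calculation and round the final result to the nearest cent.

Summercove City, January 1 – February 23, 2010: 54 days → €37,000 × 0.55% × 54/365 = €30.1068
Juniperhaven, February 24 – December 31, 2010: 311 days → €37,000 × 3.25% × 311/365 = €1,024.5959
Total = €1,054.7027

€1,054.70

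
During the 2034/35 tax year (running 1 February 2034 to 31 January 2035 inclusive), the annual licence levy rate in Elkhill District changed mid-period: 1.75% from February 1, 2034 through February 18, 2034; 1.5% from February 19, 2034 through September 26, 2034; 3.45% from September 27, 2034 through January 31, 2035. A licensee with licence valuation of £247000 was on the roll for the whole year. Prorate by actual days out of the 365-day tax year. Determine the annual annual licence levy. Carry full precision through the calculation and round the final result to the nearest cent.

February 1 – February 18, 2034: 18 days at 1.75% → £247000 × 1.75% × 18/365 = £213.1644
February 19 – September 26, 2034: 220 days at 1.5% → £247000 × 1.5% × 220/365 = £2233.1507
September 27, 2034 – January 31, 2035: 127 days at 3.45% → £247000 × 3.45% × 127/365 = £2965.0151
Total = £5411.3301

£5411.33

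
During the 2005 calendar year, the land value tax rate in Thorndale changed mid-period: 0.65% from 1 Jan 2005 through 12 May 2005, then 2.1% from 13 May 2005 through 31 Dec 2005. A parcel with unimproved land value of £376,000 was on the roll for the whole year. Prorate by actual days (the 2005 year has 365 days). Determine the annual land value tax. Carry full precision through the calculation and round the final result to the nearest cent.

1 Jan – 12 May 2005: 132 days at 0.65% → £376,000 × 0.65% × 132/365 = £883.8575
13 May – 31 Dec 2005: 233 days at 2.1% → £376,000 × 2.1% × 233/365 = £5,040.4603
Total = £5,924.3178

£5,924.32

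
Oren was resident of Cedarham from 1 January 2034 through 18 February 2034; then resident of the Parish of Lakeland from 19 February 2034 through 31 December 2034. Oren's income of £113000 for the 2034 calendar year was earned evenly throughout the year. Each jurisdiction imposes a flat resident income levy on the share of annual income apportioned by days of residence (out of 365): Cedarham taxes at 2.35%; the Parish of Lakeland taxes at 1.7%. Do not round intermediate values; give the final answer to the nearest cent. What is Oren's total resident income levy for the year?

Cedarham, 1 January – 18 February 2034: 49 days → £113000 × 2.35% × 49/365 = £356.4918
The Parish of Lakeland, 19 February – 31 December 2034: 316 days → £113000 × 1.7% × 316/365 = £1663.1123
Total = £2019.6041

£2019.60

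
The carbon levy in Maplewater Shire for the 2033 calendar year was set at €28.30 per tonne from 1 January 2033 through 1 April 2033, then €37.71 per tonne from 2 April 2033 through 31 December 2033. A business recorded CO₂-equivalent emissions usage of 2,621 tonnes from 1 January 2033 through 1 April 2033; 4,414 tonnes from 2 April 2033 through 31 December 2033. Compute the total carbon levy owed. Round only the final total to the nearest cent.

1 January – 1 April 2033: 2,621 tonnes at €28.30/tonne → €74,174.30
2 April – 31 December 2033: 4,414 tonnes at €37.71/tonne → €166,451.94

€240,626.24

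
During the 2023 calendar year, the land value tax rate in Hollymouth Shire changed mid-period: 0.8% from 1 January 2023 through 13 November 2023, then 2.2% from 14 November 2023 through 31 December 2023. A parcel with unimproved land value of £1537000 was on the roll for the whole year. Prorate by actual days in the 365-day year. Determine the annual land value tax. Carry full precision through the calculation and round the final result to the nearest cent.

£15125.76

1 January – 13 November 2023: 317 days at 0.8% → £1537000 × 0.8% × 317/365 = £10678.9918
14 November – 31 December 2023: 48 days at 2.2% → £1537000 × 2.2% × 48/365 = £4446.7726
Total = £15125.7644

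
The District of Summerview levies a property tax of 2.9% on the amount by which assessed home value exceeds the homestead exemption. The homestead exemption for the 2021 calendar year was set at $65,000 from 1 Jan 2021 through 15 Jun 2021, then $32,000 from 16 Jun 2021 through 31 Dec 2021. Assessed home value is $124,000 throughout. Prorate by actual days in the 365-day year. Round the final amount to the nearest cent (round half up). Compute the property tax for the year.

$2,232.76

1 Jan – 15 Jun 2021: 166 days, exemption $65,000 → ($124,000 − $65,000) × 2.9% × 166/365 = $778.1534
16 Jun – 31 Dec 2021: 199 days, exemption $32,000 → ($124,000 − $32,000) × 2.9% × 199/365 = $1,454.6082
Total = $2,232.7616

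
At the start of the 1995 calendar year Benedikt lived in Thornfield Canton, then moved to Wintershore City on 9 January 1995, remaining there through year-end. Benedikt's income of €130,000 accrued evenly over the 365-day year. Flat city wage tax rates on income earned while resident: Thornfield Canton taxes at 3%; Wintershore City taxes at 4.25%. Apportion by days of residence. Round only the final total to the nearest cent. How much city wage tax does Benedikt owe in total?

Thornfield Canton, 1 January – 8 January 1995: 8 days → €130,000 × 3% × 8/365 = €85.4795
Wintershore City, 9 January – 31 December 1995: 357 days → €130,000 × 4.25% × 357/365 = €5,403.9041
Total = €5,489.3836

€5,489.38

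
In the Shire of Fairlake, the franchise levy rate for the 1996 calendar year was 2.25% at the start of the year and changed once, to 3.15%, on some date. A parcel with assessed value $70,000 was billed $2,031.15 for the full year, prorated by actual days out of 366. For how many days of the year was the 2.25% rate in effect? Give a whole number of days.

Let d = days at the first rate; then 366 − d days at the second rate.
$70,000 × [2.25%·d + 3.15%·(366−d)] / 366 = $2,031.15
Solving gives d = 101, so the new rate took effect on April 11, 1996.

101 days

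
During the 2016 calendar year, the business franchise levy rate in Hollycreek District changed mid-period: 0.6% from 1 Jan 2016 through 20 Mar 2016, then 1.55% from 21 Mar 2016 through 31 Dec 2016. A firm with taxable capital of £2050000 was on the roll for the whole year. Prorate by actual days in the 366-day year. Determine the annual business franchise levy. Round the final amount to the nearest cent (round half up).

£27518.17

1 Jan – 20 Mar 2016: 80 days at 0.6% → £2050000 × 0.6% × 80/366 = £2688.5246
21 Mar – 31 Dec 2016: 286 days at 1.55% → £2050000 × 1.55% × 286/366 = £24829.6448
Total = £27518.1694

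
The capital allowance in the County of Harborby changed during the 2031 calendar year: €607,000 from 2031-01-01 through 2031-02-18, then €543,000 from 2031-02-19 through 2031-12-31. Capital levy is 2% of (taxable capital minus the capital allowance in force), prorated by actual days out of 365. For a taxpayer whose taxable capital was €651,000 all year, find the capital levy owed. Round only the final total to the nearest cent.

€1,988.16

2031-01-01 to 2031-02-18: 49 days, exemption €607,000 → (€651,000 − €607,000) × 2% × 49/365 = €118.1370
2031-02-19 to 2031-12-31: 316 days, exemption €543,000 → (€651,000 − €543,000) × 2% × 316/365 = €1,870.0274
Total = €1,988.1644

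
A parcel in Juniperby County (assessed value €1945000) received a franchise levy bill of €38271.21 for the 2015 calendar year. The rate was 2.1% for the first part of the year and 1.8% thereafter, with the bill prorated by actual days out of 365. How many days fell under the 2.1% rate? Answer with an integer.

204 days

Let d = days at the first rate; then 365 − d days at the second rate.
€1945000 × [2.1%·d + 1.8%·(365−d)] / 365 = €38271.21
Solving gives d = 204, so the new rate took effect on July 24, 2015.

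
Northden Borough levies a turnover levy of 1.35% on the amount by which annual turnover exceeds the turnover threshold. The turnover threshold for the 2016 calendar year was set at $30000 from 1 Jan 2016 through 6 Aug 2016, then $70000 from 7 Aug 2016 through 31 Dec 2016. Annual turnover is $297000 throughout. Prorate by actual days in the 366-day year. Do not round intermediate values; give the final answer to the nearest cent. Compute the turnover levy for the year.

1 Jan – 6 Aug 2016: 219 days, exemption $30000 → ($297000 − $30000) × 1.35% × 219/366 = $2156.7910
7 Aug – 31 Dec 2016: 147 days, exemption $70000 → ($297000 − $70000) × 1.35% × 147/366 = $1230.8238
Total = $3387.6148

$3387.61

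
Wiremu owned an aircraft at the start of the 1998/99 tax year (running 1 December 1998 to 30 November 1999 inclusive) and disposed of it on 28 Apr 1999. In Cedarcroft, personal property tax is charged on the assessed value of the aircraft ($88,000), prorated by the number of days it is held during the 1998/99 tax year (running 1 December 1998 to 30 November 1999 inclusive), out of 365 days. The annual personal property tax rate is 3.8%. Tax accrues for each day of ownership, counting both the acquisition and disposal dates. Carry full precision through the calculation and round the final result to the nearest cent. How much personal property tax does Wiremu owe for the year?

Days held (1 Dec 1998 – 28 Apr 1999): 149 out of 365
Tax = $88,000 × 3.8% × 149/365 = $1,365.0849

$1,365.08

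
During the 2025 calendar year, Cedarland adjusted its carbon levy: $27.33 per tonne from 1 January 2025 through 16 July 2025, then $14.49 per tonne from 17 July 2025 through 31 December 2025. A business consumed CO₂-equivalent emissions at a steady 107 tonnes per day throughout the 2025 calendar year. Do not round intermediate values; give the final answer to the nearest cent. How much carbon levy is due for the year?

$836,561.31

1 January – 16 July 2025: 197 days × 107 tonnes/day = 21,079 tonnes at $27.33/tonne → $576,089.07
17 July – 31 December 2025: 168 days × 107 tonnes/day = 17,976 tonnes at $14.49/tonne → $260,472.24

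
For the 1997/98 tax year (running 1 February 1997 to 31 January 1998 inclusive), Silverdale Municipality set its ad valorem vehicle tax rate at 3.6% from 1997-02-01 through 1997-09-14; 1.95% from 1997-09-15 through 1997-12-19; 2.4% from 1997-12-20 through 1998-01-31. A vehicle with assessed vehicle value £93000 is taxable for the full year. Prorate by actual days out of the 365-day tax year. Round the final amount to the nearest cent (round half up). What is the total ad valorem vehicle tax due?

£2812.93

1997-02-01 to 1997-09-14: 226 days at 3.6% → £93000 × 3.6% × 226/365 = £2073.0082
1997-09-15 to 1997-12-19: 96 days at 1.95% → £93000 × 1.95% × 96/365 = £476.9753
1997-12-20 to 1998-01-31: 43 days at 2.4% → £93000 × 2.4% × 43/365 = £262.9479
Total = £2812.9315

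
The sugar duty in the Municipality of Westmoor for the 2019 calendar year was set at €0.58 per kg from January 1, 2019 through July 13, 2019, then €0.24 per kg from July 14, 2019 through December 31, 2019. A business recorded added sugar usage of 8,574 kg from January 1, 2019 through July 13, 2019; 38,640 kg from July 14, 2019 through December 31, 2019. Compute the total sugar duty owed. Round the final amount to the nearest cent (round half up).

€14246.52

January 1 – July 13, 2019: 8,574 kg at €0.58/kg → €4972.92
July 14 – December 31, 2019: 38,640 kg at €0.24/kg → €9273.60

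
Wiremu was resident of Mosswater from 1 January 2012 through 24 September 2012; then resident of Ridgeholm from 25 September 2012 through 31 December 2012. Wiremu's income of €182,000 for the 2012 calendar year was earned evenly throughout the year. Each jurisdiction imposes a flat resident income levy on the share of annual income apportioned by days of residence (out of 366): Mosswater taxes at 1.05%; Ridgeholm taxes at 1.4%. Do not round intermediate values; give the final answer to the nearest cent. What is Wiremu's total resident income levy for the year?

€2,081.56

Mosswater, 1 January – 24 September 2012: 268 days → €182,000 × 1.05% × 268/366 = €1,399.3115
Ridgeholm, 25 September – 31 December 2012: 98 days → €182,000 × 1.4% × 98/366 = €682.2514
Total = €2,081.5628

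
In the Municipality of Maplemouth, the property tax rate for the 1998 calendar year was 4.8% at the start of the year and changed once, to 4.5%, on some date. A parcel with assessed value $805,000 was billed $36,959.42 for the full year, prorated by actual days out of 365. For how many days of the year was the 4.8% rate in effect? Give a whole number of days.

Let d = days at the first rate; then 365 − d days at the second rate.
$805,000 × [4.8%·d + 4.5%·(365−d)] / 365 = $36,959.42
Solving gives d = 111, so the new rate took effect on 22 Apr 1998.

111 days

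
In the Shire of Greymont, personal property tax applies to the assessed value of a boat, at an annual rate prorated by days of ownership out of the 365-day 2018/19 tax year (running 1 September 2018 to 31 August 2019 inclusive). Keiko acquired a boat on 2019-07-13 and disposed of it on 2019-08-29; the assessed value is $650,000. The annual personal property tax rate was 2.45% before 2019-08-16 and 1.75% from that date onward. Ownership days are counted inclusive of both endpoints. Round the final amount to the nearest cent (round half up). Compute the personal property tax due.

$1,919.73

2019-07-13 to 2019-08-15: 34 days at 2.45% → $650,000 × 2.45% × 34/365 = $1,483.4247
2019-08-16 to 2019-08-29: 14 days at 1.75% → $650,000 × 1.75% × 14/365 = $436.3014
Total = $1,919.7260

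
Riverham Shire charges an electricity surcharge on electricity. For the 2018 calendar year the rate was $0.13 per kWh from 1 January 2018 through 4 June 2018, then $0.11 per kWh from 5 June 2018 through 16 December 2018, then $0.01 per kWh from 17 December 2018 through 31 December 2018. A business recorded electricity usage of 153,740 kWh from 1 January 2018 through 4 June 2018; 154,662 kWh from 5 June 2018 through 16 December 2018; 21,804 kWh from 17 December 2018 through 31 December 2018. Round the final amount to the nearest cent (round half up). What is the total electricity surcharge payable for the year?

1 January – 4 June 2018: 153,740 kWh at $0.13/kWh → $19,986.20
5 June – 16 December 2018: 154,662 kWh at $0.11/kWh → $17,012.82
17 December – 31 December 2018: 21,804 kWh at $0.01/kWh → $218.04

$37,217.06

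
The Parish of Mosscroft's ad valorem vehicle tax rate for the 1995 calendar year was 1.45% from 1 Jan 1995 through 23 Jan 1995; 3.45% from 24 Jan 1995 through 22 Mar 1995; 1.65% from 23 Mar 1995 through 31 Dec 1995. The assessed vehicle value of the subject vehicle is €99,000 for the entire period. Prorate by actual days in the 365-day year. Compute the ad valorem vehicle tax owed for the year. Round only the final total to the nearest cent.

1 Jan – 23 Jan 1995: 23 days at 1.45% → €99,000 × 1.45% × 23/365 = €90.4562
24 Jan – 22 Mar 1995: 58 days at 3.45% → €99,000 × 3.45% × 58/365 = €542.7370
23 Mar – 31 Dec 1995: 284 days at 1.65% → €99,000 × 1.65% × 284/365 = €1,270.9973
Total = €1,904.1904

€1,904.19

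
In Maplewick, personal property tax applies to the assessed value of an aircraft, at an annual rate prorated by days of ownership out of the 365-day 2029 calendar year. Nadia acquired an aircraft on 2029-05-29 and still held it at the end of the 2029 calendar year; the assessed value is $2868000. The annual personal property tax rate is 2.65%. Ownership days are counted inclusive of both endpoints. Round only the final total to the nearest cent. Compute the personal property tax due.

$45184.75

Days held (2029-05-29 to 2029-12-31): 217 out of 365
Tax = $2868000 × 2.65% × 217/365 = $45184.7507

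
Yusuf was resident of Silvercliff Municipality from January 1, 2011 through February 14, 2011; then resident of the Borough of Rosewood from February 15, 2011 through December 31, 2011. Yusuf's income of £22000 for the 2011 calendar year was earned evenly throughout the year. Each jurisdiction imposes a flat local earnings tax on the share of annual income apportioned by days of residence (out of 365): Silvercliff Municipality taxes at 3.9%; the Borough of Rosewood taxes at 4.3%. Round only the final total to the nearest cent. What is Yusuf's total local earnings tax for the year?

£935.15

Silvercliff Municipality, January 1 – February 14, 2011: 45 days → £22000 × 3.9% × 45/365 = £105.7808
The Borough of Rosewood, February 15 – December 31, 2011: 320 days → £22000 × 4.3% × 320/365 = £829.3699
Total = £935.1507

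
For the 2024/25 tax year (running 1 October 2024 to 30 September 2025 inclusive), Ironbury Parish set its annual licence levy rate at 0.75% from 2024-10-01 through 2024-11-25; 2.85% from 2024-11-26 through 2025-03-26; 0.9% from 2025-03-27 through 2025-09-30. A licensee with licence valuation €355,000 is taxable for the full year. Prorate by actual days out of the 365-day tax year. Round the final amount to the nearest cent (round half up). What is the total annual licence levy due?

2024-10-01 to 2024-11-25: 56 days at 0.75% → €355,000 × 0.75% × 56/365 = €408.4932
2024-11-26 to 2025-03-26: 121 days at 2.85% → €355,000 × 2.85% × 121/365 = €3,354.0205
2025-03-27 to 2025-09-30: 188 days at 0.9% → €355,000 × 0.9% × 188/365 = €1,645.6438
Total = €5,408.1575

€5,408.16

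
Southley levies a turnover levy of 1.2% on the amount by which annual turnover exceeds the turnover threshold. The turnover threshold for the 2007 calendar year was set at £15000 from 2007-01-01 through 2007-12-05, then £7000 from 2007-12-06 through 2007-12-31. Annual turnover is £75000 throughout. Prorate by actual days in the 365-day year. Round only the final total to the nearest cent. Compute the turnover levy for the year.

£726.84

2007-01-01 to 2007-12-05: 339 days, exemption £15000 → (£75000 − £15000) × 1.2% × 339/365 = £668.7123
2007-12-06 to 2007-12-31: 26 days, exemption £7000 → (£75000 − £7000) × 1.2% × 26/365 = £58.1260
Total = £726.8384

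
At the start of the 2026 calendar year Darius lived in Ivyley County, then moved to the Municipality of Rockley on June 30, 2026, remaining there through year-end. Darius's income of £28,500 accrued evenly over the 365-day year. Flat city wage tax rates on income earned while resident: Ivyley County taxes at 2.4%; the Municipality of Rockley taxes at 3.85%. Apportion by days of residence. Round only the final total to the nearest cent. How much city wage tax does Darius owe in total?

Ivyley County, January 1 – June 29, 2026: 180 days → £28,500 × 2.4% × 180/365 = £337.3151
The Municipality of Rockley, June 30 – December 31, 2026: 185 days → £28,500 × 3.85% × 185/365 = £556.1404
Total = £893.4555

£893.46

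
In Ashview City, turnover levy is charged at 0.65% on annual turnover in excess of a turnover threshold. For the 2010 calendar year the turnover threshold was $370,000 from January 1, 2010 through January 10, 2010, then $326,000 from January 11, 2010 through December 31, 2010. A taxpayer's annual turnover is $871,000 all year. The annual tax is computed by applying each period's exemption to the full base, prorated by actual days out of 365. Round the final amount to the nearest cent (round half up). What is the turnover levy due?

January 1 – January 10, 2010: 10 days, exemption $370,000 → ($871,000 − $370,000) × 0.65% × 10/365 = $89.2192
January 11 – December 31, 2010: 355 days, exemption $326,000 → ($871,000 − $326,000) × 0.65% × 355/365 = $3,445.4452
Total = $3,534.6644

$3,534.66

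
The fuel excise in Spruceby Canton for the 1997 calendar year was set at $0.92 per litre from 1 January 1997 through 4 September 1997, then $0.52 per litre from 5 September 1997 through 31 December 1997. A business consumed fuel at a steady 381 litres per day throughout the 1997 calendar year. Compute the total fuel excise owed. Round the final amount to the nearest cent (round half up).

$109,956.60

1 January – 4 September 1997: 247 days × 381 litres/day = 94,107 litres at $0.92/litre → $86,578.44
5 September – 31 December 1997: 118 days × 381 litres/day = 44,958 litres at $0.52/litre → $23,378.16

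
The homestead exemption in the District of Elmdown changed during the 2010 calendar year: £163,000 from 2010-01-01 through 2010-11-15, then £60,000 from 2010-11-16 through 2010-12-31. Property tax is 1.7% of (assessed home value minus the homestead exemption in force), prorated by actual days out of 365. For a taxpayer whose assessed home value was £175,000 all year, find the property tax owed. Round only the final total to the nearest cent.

2010-01-01 to 2010-11-15: 319 days, exemption £163,000 → (£175,000 − £163,000) × 1.7% × 319/365 = £178.2904
2010-11-16 to 2010-12-31: 46 days, exemption £60,000 → (£175,000 − £60,000) × 1.7% × 46/365 = £246.3836
Total = £424.6740

£424.67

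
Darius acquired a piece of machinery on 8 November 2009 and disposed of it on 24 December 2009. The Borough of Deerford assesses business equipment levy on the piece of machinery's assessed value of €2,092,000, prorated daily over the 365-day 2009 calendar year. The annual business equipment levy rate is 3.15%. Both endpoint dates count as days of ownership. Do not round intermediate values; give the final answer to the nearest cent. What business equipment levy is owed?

Days held (8 November – 24 December 2009): 47 out of 365
Tax = €2,092,000 × 3.15% × 47/365 = €8,485.4959

€8,485.50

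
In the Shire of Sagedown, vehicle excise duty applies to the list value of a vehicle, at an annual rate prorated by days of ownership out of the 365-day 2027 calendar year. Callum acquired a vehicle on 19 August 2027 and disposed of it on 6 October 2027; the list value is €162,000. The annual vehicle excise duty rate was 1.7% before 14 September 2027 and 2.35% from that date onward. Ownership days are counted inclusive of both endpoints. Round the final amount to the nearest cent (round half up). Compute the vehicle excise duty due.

€436.07

19 August – 13 September 2027: 26 days at 1.7% → €162,000 × 1.7% × 26/365 = €196.1753
14 September – 6 October 2027: 23 days at 2.35% → €162,000 × 2.35% × 23/365 = €239.8932
Total = €436.0685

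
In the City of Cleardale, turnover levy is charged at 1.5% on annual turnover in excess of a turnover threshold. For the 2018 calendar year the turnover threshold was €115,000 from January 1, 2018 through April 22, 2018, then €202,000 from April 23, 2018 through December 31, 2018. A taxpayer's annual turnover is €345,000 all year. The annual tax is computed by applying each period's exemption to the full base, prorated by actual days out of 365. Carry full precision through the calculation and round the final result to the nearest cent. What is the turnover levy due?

€2,545.44

January 1 – April 22, 2018: 112 days, exemption €115,000 → (€345,000 − €115,000) × 1.5% × 112/365 = €1,058.6301
April 23 – December 31, 2018: 253 days, exemption €202,000 → (€345,000 − €202,000) × 1.5% × 253/365 = €1,486.8082
Total = €2,545.4384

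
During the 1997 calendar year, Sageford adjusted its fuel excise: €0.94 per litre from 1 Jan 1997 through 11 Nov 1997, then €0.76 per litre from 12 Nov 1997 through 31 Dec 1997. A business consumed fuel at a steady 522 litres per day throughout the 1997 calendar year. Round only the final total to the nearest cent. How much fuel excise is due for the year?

1 Jan – 11 Nov 1997: 315 days × 522 litres/day = 164,430 litres at €0.94/litre → €154,564.20
12 Nov – 31 Dec 1997: 50 days × 522 litres/day = 26,100 litres at €0.76/litre → €19,836.00

€174,400.20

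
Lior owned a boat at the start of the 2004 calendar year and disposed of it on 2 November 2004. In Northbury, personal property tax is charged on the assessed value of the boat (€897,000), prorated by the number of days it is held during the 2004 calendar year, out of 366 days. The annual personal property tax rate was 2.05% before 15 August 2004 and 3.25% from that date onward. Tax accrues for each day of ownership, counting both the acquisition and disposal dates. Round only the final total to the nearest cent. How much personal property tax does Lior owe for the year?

€17,777.02

1 January – 14 August 2004: 227 days at 2.05% → €897,000 × 2.05% × 227/366 = €11,404.8893
15 August – 2 November 2004: 80 days at 3.25% → €897,000 × 3.25% × 80/366 = €6,372.1311
Total = €17,777.0205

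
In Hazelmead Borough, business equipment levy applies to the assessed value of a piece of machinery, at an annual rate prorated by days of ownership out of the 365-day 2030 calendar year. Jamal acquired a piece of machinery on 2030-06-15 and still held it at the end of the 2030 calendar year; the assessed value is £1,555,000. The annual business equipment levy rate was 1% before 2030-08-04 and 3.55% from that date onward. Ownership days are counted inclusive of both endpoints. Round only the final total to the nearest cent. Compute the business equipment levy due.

£24,816.10

2030-06-15 to 2030-08-03: 50 days at 1% → £1,555,000 × 1% × 50/365 = £2,130.1370
2030-08-04 to 2030-12-31: 150 days at 3.55% → £1,555,000 × 3.55% × 150/365 = £22,685.9589
Total = £24,816.0959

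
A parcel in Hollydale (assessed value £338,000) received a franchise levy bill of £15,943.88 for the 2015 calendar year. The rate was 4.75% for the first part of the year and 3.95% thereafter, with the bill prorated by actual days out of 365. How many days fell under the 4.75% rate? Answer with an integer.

350 days

Let d = days at the first rate; then 365 − d days at the second rate.
£338,000 × [4.75%·d + 3.95%·(365−d)] / 365 = £15,943.88
Solving gives d = 350, so the new rate took effect on 17 December 2015.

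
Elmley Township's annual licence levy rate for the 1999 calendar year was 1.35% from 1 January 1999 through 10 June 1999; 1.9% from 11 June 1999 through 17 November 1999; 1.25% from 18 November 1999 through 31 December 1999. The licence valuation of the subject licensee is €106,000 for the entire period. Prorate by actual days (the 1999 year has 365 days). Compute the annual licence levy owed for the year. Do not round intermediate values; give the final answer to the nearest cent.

€1,673.78

1 January – 10 June 1999: 161 days at 1.35% → €106,000 × 1.35% × 161/365 = €631.2082
11 June – 17 November 1999: 160 days at 1.9% → €106,000 × 1.9% × 160/365 = €882.8493
18 November – 31 December 1999: 44 days at 1.25% → €106,000 × 1.25% × 44/365 = €159.7260
Total = €1,673.7836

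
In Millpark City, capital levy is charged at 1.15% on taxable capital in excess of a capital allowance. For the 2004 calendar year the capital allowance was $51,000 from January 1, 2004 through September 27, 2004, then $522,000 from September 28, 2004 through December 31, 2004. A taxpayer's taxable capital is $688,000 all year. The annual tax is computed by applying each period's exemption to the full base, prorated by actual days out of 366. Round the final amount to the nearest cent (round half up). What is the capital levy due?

January 1 – September 27, 2004: 271 days, exemption $51,000 → ($688,000 − $51,000) × 1.15% × 271/366 = $5,424.0724
September 28 – December 31, 2004: 95 days, exemption $522,000 → ($688,000 − $522,000) × 1.15% × 95/366 = $495.5055
Total = $5,919.5779

$5,919.58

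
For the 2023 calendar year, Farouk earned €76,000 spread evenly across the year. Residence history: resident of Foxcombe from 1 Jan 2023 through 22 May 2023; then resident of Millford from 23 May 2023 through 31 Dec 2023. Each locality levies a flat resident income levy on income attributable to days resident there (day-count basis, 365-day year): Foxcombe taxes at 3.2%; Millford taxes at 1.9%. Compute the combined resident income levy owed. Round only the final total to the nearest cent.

€1,828.37

Foxcombe, 1 Jan – 22 May 2023: 142 days → €76,000 × 3.2% × 142/365 = €946.1479
Millford, 23 May – 31 Dec 2023: 223 days → €76,000 × 1.9% × 223/365 = €882.2247
Total = €1,828.3726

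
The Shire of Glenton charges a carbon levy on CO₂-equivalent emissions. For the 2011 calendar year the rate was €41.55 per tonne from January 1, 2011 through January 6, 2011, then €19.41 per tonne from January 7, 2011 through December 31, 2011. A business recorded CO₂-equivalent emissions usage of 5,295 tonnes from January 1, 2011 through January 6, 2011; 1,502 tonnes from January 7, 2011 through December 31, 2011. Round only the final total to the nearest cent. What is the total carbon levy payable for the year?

January 1 – January 6, 2011: 5,295 tonnes at €41.55/tonne → €220,007.25
January 7 – December 31, 2011: 1,502 tonnes at €19.41/tonne → €29,153.82

€249,161.07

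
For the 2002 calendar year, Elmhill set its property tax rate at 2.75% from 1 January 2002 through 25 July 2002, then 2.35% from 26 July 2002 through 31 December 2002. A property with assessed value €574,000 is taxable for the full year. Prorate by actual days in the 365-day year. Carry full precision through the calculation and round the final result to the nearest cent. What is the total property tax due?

€14,784.82

1 January – 25 July 2002: 206 days at 2.75% → €574,000 × 2.75% × 206/365 = €8,908.7945
26 July – 31 December 2002: 159 days at 2.35% → €574,000 × 2.35% × 159/365 = €5,876.0301
Total = €14,784.8247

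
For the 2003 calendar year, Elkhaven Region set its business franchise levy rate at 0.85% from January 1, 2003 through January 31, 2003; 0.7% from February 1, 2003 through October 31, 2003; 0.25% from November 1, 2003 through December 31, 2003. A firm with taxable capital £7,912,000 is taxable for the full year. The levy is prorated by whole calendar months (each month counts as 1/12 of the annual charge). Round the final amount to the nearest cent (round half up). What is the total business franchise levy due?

£50,439.00

January 1 – January 31, 2003: 1 month at 0.85% → £7,912,000 × 0.85% × 1/12 = £5,604.3333
February 1 – October 31, 2003: 9 months at 0.7% → £7,912,000 × 0.7% × 9/12 = £41,538.0000
November 1 – December 31, 2003: 2 months at 0.25% → £7,912,000 × 0.25% × 2/12 = £3,296.6667
Total = £50,439.0000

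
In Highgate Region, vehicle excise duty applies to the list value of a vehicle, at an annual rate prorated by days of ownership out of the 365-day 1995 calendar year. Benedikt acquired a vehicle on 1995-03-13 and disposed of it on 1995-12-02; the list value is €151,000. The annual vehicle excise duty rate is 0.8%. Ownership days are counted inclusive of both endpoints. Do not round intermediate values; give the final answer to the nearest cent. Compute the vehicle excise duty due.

€877.04

Days held (1995-03-13 to 1995-12-02): 265 out of 365
Tax = €151,000 × 0.8% × 265/365 = €877.0411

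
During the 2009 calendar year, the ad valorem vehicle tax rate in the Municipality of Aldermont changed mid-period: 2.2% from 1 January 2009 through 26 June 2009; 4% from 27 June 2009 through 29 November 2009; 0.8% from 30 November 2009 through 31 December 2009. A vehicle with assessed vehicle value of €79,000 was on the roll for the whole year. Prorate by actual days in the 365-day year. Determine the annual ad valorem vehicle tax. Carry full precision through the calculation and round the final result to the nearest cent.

1 January – 26 June 2009: 177 days at 2.2% → €79,000 × 2.2% × 177/365 = €842.8110
27 June – 29 November 2009: 156 days at 4% → €79,000 × 4% × 156/365 = €1,350.5753
30 November – 31 December 2009: 32 days at 0.8% → €79,000 × 0.8% × 32/365 = €55.4082
Total = €2,248.7945

€2,248.79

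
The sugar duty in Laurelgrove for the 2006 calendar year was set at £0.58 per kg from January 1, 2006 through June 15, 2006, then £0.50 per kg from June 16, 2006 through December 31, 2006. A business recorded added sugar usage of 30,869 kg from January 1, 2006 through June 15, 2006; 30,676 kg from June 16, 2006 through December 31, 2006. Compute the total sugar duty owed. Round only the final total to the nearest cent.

January 1 – June 15, 2006: 30,869 kg at £0.58/kg → £17904.02
June 16 – December 31, 2006: 30,676 kg at £0.50/kg → £15338.00

£33242.02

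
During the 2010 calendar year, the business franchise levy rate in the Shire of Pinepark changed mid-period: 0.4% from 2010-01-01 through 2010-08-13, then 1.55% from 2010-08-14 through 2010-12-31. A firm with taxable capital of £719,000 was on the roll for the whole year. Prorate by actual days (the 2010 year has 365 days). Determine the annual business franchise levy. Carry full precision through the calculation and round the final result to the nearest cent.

2010-01-01 to 2010-08-13: 225 days at 0.4% → £719,000 × 0.4% × 225/365 = £1,772.8767
2010-08-14 to 2010-12-31: 140 days at 1.55% → £719,000 × 1.55% × 140/365 = £4,274.6027
Total = £6,047.4795

£6,047.48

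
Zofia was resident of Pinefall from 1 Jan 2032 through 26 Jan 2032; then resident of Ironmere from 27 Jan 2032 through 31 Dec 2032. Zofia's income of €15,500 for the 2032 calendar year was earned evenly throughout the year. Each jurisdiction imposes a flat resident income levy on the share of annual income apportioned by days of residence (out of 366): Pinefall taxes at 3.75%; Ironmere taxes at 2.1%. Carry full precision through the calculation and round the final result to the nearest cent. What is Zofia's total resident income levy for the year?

Pinefall, 1 Jan – 26 Jan 2032: 26 days → €15,500 × 3.75% × 26/366 = €41.2910
Ironmere, 27 Jan – 31 Dec 2032: 340 days → €15,500 × 2.1% × 340/366 = €302.3770
Total = €343.6680

€343.67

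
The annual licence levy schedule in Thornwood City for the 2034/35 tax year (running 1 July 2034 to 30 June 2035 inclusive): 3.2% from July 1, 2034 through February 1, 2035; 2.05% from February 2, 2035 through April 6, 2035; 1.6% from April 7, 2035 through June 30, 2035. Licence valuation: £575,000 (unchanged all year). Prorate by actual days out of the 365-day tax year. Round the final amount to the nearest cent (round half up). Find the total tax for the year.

£15,098.08

July 1, 2034 – February 1, 2035: 216 days at 3.2% → £575,000 × 3.2% × 216/365 = £10,888.7671
February 2 – April 6, 2035: 64 days at 2.05% → £575,000 × 2.05% × 64/365 = £2,066.8493
April 7 – June 30, 2035: 85 days at 1.6% → £575,000 × 1.6% × 85/365 = £2,142.4658
Total = £15,098.0822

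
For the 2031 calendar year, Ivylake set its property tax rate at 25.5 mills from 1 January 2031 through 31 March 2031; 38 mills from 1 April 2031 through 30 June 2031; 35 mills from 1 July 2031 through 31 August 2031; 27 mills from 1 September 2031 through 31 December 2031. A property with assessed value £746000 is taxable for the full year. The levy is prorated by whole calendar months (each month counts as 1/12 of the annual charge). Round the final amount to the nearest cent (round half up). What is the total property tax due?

£22908.42

1 January – 31 March 2031: 3 months at 25.5 mills → £746000 × 2.55% × 3/12 = £4755.7500
1 April – 30 June 2031: 3 months at 38 mills → £746000 × 3.8% × 3/12 = £7087.0000
1 July – 31 August 2031: 2 months at 35 mills → £746000 × 3.5% × 2/12 = £4351.6667
1 September – 31 December 2031: 4 months at 27 mills → £746000 × 2.7% × 4/12 = £6714.0000
Total = £22908.4167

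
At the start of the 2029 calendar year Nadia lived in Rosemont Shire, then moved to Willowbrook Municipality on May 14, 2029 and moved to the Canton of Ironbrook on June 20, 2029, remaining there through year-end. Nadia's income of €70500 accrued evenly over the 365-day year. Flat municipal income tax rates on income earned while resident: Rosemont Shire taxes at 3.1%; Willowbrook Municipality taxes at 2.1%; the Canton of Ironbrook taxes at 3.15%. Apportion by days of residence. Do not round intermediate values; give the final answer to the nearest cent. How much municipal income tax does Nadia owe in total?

Rosemont Shire, January 1 – May 13, 2029: 133 days → €70500 × 3.1% × 133/365 = €796.3603
Willowbrook Municipality, May 14 – June 19, 2029: 37 days → €70500 × 2.1% × 37/365 = €150.0781
The Canton of Ironbrook, June 20 – December 31, 2029: 195 days → €70500 × 3.15% × 195/365 = €1186.4281
Total = €2132.8664

€2132.87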